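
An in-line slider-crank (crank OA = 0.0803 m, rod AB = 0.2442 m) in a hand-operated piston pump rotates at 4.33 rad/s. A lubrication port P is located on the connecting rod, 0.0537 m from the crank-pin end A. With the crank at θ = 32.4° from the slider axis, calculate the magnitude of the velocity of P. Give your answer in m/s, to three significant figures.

ω = 4.33 rad/s.  Crank-pin speed |V_A| = rω = 0.3477 m/s, perpendicular to OA.
Rod angle: sinφ = −(r/L) sinθ ⇒ φ = -10.148°; ω_rod = −rω cosθ/√(L²−r²sin²θ) = -1.2213 rad/s.
V_P = V_A + ω_rod × AP, with AP = 0.0537 m along the rod.
Components: V_Px = −rω sinθ − a·ω_rod·sinφ = -0.19786 m/s;  V_Py = rω cosθ + a·ω_rod·cosφ = +0.22901 m/s.
|V_P| = √(V_Px² + V_Py²) = 0.30265 m/s.

0.303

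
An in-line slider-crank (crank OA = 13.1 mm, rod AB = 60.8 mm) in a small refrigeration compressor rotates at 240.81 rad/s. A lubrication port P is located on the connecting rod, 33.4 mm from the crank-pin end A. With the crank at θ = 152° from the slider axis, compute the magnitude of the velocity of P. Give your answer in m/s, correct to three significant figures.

1.83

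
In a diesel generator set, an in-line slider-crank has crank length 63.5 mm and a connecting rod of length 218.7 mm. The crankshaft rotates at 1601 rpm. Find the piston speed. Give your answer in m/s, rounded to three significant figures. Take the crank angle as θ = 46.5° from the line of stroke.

ω = 2π·1601/60 = 167.7 rad/s
For an in-line slider-crank, x = r cosθ + √(L² − r² sin²θ), so v = −rω sinθ·[1 + r cosθ/√(L² − r² sin²θ)].
With r = 0.0635 m, L = 0.2187 m, θ = 46.5°: √(L² − r² sin²θ) = 0.21379 m.
v = −0.0635·167.7·0.72537·[1 + 0.0635·0.68835/0.21379] = -9.3013 m/s.
|v| = 9.3013 m/s.

9.30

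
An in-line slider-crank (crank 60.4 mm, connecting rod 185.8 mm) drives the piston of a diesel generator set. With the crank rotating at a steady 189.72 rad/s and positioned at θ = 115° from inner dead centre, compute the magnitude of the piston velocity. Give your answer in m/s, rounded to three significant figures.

ω = 189.7 rad/s
For an in-line slider-crank, x = r cosθ + √(L² − r² sin²θ), so v = −rω sinθ·[1 + r cosθ/√(L² − r² sin²θ)].
With r = 0.0604 m, L = 0.1858 m, θ = 115°: √(L² − r² sin²θ) = 0.17755 m.
v = −0.0604·189.7·0.90631·[1 + 0.0604·-0.42262/0.17755] = -8.8924 m/s.
|v| = 8.8924 m/s.

8.89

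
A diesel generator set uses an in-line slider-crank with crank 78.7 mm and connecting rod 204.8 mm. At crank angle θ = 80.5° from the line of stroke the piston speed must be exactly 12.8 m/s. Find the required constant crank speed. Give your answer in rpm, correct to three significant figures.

1470

For an in-line slider-crank, |v_piston| = rω|sinθ|·[1 + r cosθ/√(L² − r² sin²θ)].
With r = 0.0787 m, L = 0.2048 m, θ = 80.5°: the bracketed kinematic factor |dx/dθ| = 0.082941 m.
ω = v/|dx/dθ| = 12.8/0.082941 = 154.33 rad/s.
N = 60ω/(2π) = 1473.7 rpm.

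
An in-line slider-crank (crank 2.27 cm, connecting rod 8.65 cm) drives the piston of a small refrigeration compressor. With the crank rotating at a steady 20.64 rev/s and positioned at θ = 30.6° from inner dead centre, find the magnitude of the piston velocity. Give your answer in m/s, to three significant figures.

1.84

ω = 2π·20.6 = 129.7 rad/s
For an in-line slider-crank, x = r cosθ + √(L² − r² sin²θ), so v = −rω sinθ·[1 + r cosθ/√(L² − r² sin²θ)].
With r = 0.0227 m, L = 0.0865 m, θ = 30.6°: √(L² − r² sin²θ) = 0.085725 m.
v = −0.0227·129.7·0.50904·[1 + 0.0227·0.86074/0.085725] = -1.8401 m/s.
|v| = 1.8401 m/s.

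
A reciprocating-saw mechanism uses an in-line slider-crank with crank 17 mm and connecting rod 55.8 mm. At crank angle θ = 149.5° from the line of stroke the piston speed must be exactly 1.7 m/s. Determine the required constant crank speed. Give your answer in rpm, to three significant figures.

2560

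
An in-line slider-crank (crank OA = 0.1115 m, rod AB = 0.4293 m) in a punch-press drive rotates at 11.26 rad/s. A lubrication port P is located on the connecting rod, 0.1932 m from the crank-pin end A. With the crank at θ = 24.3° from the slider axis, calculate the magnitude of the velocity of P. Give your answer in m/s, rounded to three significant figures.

ω = 11.26 rad/s.  Crank-pin speed |V_A| = rω = 1.2555 m/s, perpendicular to OA.
Rod angle: sinφ = −(r/L) sinθ ⇒ φ = -6.136°; ω_rod = −rω cosθ/√(L²−r²sin²θ) = -2.6808 rad/s.
V_P = V_A + ω_rod × AP, with AP = 0.1932 m along the rod.
Components: V_Px = −rω sinθ − a·ω_rod·sinφ = -0.57201 m/s;  V_Py = rω cosθ + a·ω_rod·cosφ = +0.6293 m/s.
|V_P| = √(V_Px² + V_Py²) = 0.85042 m/s.

0.850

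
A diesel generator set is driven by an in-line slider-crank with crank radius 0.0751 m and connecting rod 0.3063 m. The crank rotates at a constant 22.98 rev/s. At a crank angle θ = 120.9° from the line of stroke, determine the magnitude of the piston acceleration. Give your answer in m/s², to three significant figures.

985

ω = 2π·23 = 144.4 rad/s
x(θ) = r cosθ + √(L² − r² sin²θ); with ω constant, a = ω²·d²x/dθ².
d²x/dθ² = −r cosθ − r²(cos2θ)/√u − r⁴ sin²2θ/(4u^{3/2}),  u = L² − r² sin²θ = 0.0896671 m².
Substituting r = 0.0751 m, L = 0.3063 m, θ = 120.9°: d²x/dθ² = +0.047237 m.
a = ω²·d²x/dθ² = (144.4)²·(+0.047237) = +984.79 m/s²;  |a| = 984.79 m/s².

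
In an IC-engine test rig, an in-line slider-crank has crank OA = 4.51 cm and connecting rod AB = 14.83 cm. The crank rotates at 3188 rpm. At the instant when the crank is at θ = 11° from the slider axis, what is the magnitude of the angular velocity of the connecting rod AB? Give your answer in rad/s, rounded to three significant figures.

ω = 333.8 rad/s (converted from 3188 rpm).
The rod makes angle φ with the slider axis where L sinφ = r sinθ; differentiating, L cosφ·φ̇ = r ω cosθ.
L cosφ = √(L² − r² sin²θ) = 0.14805 m.
|ω_rod| = r ω |cosθ| / √(L² − r² sin²θ) = 0.0451·333.8·0.98163/0.14805 = 99.83 rad/s.

99.8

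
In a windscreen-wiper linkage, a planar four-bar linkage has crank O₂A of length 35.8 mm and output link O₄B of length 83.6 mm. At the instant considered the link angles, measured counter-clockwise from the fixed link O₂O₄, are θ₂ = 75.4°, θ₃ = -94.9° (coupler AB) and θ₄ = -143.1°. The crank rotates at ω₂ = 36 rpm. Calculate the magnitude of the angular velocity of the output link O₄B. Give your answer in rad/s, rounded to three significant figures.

ω₂ = 3.77 rad/s (from 36 rpm).
Differentiating the loop-closure r₂e^{iθ₂}+r₃e^{iθ₃}=r₁+r₄e^{iθ₄} gives r₂ω₂e^{iθ₂}+r₃ω₃e^{iθ₃}=r₄ω₄e^{iθ₄}.
Eliminating the other unknown: ω₄ = r₂ω₂ sin(θ₂−θ₃) / [r₄ sin(θ₄−θ₃)].
Numerator sine = +0.16849; denominator sine = -0.74548.
Result = 0.0358·3.77·(+0.16849) / (0.0836·(-0.74548)) = -0.36488 rad/s; magnitude 0.36488 rad/s.

0.365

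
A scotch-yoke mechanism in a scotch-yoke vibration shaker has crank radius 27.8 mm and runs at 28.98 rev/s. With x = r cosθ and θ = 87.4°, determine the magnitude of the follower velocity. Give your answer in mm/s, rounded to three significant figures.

ω = 182.1 rad/s (from 28.98 rev/s).
x = r cosθ ⇒ ẋ = −rω sinθ.
|v| = rω|sinθ| = 0.0278·182.1·|sin 87.4°| = 5.0568 m/s = 5056.8 mm/s.

5060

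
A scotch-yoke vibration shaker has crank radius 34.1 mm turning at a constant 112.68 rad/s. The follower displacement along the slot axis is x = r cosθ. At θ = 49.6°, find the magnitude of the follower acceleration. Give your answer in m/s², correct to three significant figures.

281

ω = 112.7 rad/s
x = r cosθ ⇒ ẍ = −rω² cosθ (ω constant).
|a| = rω²|cosθ| = 0.0341·(112.7)²·|cos 49.6°| = 280.61 m/s².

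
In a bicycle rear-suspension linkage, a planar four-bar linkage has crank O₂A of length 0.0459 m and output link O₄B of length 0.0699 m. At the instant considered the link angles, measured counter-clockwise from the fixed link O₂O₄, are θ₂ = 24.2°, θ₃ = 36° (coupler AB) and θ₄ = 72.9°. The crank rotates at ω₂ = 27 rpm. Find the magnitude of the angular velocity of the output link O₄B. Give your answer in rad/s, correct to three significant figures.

ω₂ = 2.827 rad/s (from 27 rpm).
Differentiating the loop-closure r₂e^{iθ₂}+r₃e^{iθ₃}=r₁+r₄e^{iθ₄} gives r₂ω₂e^{iθ₂}+r₃ω₃e^{iθ₃}=r₄ω₄e^{iθ₄}.
Eliminating the other unknown: ω₄ = r₂ω₂ sin(θ₂−θ₃) / [r₄ sin(θ₄−θ₃)].
Numerator sine = -0.20450; denominator sine = +0.60042.
Result = 0.0459·2.827·(-0.20450) / (0.0699·(+0.60042)) = -0.63235 rad/s; magnitude 0.63235 rad/s.

0.632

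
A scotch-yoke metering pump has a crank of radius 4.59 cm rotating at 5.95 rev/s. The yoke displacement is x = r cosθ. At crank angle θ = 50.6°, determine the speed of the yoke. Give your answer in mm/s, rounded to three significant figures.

ω = 37.38 rad/s (from 5.95 rev/s).
x = r cosθ ⇒ ẋ = −rω sinθ.
|v| = rω|sinθ| = 0.0459·37.38·|sin 50.6°| = 1.326 m/s = 1326 mm/s.

1330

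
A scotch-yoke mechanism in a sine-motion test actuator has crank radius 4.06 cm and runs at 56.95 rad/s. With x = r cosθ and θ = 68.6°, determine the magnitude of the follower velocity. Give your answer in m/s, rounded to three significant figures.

2.15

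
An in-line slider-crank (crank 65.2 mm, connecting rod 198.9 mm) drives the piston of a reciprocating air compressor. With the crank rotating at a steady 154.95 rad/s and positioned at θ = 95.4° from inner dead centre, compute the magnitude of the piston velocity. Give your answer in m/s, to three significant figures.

ω = 154.9 rad/s
For an in-line slider-crank, x = r cosθ + √(L² − r² sin²θ), so v = −rω sinθ·[1 + r cosθ/√(L² − r² sin²θ)].
With r = 0.0652 m, L = 0.1989 m, θ = 95.4°: √(L² − r² sin²θ) = 0.18801 m.
v = −0.0652·154.9·0.99556·[1 + 0.0652·-0.09411/0.18801] = -9.7297 m/s.
|v| = 9.7297 m/s.

9.73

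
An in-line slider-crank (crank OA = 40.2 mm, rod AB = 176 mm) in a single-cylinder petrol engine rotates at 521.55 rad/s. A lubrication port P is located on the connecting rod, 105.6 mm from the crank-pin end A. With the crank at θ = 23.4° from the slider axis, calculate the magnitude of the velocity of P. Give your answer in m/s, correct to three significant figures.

ω = 521.5 rad/s.  Crank-pin speed |V_A| = rω = 20.966 m/s, perpendicular to OA.
Rod angle: sinφ = −(r/L) sinθ ⇒ φ = -5.205°; ω_rod = −rω cosθ/√(L²−r²sin²θ) = -109.78 rad/s.
V_P = V_A + ω_rod × AP, with AP = 0.1056 m along the rod.
Components: V_Px = −rω sinθ − a·ω_rod·sinφ = -9.3783 m/s;  V_Py = rω cosθ + a·ω_rod·cosφ = +7.6968 m/s.
|V_P| = √(V_Px² + V_Py²) = 12.132 m/s.

12.1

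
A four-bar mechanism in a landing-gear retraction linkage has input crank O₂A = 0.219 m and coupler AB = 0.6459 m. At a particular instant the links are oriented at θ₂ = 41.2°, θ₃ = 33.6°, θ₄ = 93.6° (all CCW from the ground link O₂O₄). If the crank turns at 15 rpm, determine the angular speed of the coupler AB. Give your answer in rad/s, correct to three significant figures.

ω₂ = 1.571 rad/s (from 15 rpm).
Differentiating the loop-closure r₂e^{iθ₂}+r₃e^{iθ₃}=r₁+r₄e^{iθ₄} gives r₂ω₂e^{iθ₂}+r₃ω₃e^{iθ₃}=r₄ω₄e^{iθ₄}.
Eliminating the other unknown: ω₃ = r₂ω₂ sin(θ₄−θ₂) / [r₃ sin(θ₃−θ₄)].
Numerator sine = +0.79229; denominator sine = -0.86603.
Result = 0.219·1.571·(+0.79229) / (0.6459·(-0.86603)) = -0.48725 rad/s; magnitude 0.48725 rad/s.

0.487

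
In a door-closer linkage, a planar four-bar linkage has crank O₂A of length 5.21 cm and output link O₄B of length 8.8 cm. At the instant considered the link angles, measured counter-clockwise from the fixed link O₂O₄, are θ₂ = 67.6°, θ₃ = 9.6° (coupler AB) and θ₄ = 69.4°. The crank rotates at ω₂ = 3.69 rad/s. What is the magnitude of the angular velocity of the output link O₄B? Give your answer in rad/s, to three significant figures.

2.14

ω₂ = 3.69 rad/s
Differentiating the loop-closure r₂e^{iθ₂}+r₃e^{iθ₃}=r₁+r₄e^{iθ₄} gives r₂ω₂e^{iθ₂}+r₃ω₃e^{iθ₃}=r₄ω₄e^{iθ₄}.
Eliminating the other unknown: ω₄ = r₂ω₂ sin(θ₂−θ₃) / [r₄ sin(θ₄−θ₃)].
Numerator sine = +0.84805; denominator sine = +0.86427.
Result = 0.0521·3.69·(+0.84805) / (0.088·(+0.86427)) = +2.1436 rad/s; magnitude 2.1436 rad/s.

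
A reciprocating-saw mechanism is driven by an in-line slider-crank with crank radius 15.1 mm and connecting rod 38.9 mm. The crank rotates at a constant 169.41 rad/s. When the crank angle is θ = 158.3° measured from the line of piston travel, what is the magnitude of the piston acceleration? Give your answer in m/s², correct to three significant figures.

ω = 169.4 rad/s
x(θ) = r cosθ + √(L² − r² sin²θ); with ω constant, a = ω²·d²x/dθ².
d²x/dθ² = −r cosθ − r²(cos2θ)/√u − r⁴ sin²2θ/(4u^{3/2}),  u = L² − r² sin²θ = 0.00148204 m².
Substituting r = 0.0151 m, L = 0.0389 m, θ = 158.3°: d²x/dθ² = +0.009619 m.
a = ω²·d²x/dθ² = (169.4)²·(+0.009619) = +276.06 m/s²;  |a| = 276.06 m/s².

276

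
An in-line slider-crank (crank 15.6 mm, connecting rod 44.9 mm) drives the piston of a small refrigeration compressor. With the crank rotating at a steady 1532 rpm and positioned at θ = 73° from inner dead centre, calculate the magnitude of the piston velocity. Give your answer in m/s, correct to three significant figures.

ω = 2π·1532/60 = 160.4 rad/s
For an in-line slider-crank, x = r cosθ + √(L² − r² sin²θ), so v = −rω sinθ·[1 + r cosθ/√(L² − r² sin²θ)].
With r = 0.0156 m, L = 0.0449 m, θ = 73°: √(L² − r² sin²θ) = 0.042349 m.
v = −0.0156·160.4·0.95630·[1 + 0.0156·0.29237/0.042349] = -2.6511 m/s.
|v| = 2.6511 m/s.

2.65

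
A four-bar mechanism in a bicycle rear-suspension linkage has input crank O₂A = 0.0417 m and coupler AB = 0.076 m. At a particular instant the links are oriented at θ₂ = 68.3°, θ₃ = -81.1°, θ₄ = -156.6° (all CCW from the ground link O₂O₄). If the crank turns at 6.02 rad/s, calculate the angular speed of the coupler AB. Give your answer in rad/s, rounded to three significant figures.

ω₂ = 6.02 rad/s
Differentiating the loop-closure r₂e^{iθ₂}+r₃e^{iθ₃}=r₁+r₄e^{iθ₄} gives r₂ω₂e^{iθ₂}+r₃ω₃e^{iθ₃}=r₄ω₄e^{iθ₄}.
Eliminating the other unknown: ω₃ = r₂ω₂ sin(θ₄−θ₂) / [r₃ sin(θ₃−θ₄)].
Numerator sine = +0.70587; denominator sine = +0.96815.
Result = 0.0417·6.02·(+0.70587) / (0.076·(+0.96815)) = +2.4083 rad/s; magnitude 2.4083 rad/s.

2.41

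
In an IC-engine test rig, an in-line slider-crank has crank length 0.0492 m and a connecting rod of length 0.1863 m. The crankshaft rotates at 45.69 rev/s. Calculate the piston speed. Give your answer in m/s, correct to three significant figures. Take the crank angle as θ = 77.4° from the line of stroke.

ω = 2π·45.7 = 287.1 rad/s
For an in-line slider-crank, x = r cosθ + √(L² − r² sin²θ), so v = −rω sinθ·[1 + r cosθ/√(L² − r² sin²θ)].
With r = 0.0492 m, L = 0.1863 m, θ = 77.4°: √(L² − r² sin²θ) = 0.18001 m.
v = −0.0492·287.1·0.97592·[1 + 0.0492·0.21814/0.18001] = -14.606 m/s.
|v| = 14.606 m/s.

14.6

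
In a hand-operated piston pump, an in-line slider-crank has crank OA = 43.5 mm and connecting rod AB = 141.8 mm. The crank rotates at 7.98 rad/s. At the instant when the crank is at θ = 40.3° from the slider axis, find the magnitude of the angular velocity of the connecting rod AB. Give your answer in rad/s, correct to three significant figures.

1.90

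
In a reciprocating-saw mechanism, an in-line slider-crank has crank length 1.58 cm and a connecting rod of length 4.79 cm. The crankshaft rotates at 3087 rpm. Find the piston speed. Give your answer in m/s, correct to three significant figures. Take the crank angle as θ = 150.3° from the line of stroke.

1.80

ω = 2π·3087/60 = 323.3 rad/s
For an in-line slider-crank, x = r cosθ + √(L² − r² sin²θ), so v = −rω sinθ·[1 + r cosθ/√(L² − r² sin²θ)].
With r = 0.0158 m, L = 0.0479 m, θ = 150.3°: √(L² − r² sin²θ) = 0.047256 m.
v = −0.0158·323.3·0.49546·[1 + 0.0158·-0.86863/0.047256] = -1.7957 m/s.
|v| = 1.7957 m/s.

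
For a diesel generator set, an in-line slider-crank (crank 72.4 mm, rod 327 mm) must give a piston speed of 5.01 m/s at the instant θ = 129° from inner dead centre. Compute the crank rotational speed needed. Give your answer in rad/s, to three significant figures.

For an in-line slider-crank, |v_piston| = rω|sinθ|·[1 + r cosθ/√(L² − r² sin²θ)].
With r = 0.0724 m, L = 0.327 m, θ = 129°: the bracketed kinematic factor |dx/dθ| = 0.048307 m.
ω = v/|dx/dθ| = 5.01/0.048307 = 103.71 rad/s.

104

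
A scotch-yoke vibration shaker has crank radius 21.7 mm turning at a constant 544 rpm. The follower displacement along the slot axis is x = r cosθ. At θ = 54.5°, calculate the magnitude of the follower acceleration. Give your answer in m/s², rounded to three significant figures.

40.9

ω = 56.97 rad/s (from 544 rpm).
x = r cosθ ⇒ ẍ = −rω² cosθ (ω constant).
|a| = rω²|cosθ| = 0.0217·(56.97)²·|cos 54.5°| = 40.895 m/s².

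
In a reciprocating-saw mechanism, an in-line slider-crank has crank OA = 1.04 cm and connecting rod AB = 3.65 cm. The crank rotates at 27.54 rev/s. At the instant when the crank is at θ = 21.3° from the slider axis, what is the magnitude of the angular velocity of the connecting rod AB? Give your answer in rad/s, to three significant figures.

46.2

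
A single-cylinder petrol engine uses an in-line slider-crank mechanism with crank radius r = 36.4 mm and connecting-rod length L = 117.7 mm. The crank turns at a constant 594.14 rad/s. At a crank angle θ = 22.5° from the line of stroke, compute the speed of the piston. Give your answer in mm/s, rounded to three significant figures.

10700

ω = 594.1 rad/s
For an in-line slider-crank, x = r cosθ + √(L² − r² sin²θ), so v = −rω sinθ·[1 + r cosθ/√(L² − r² sin²θ)].
With r = 0.0364 m, L = 0.1177 m, θ = 22.5°: √(L² − r² sin²θ) = 0.11687 m.
v = −0.0364·594.1·0.38268·[1 + 0.0364·0.92388/0.11687] = -10.658 m/s.
|v| = 10.658 m/s = 10658 mm/s.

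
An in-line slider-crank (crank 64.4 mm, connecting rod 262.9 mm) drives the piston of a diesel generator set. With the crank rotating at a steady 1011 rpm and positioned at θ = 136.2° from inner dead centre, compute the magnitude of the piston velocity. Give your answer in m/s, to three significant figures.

3.87

ω = 2π·1011/60 = 105.9 rad/s
For an in-line slider-crank, x = r cosθ + √(L² − r² sin²θ), so v = −rω sinθ·[1 + r cosθ/√(L² − r² sin²θ)].
With r = 0.0644 m, L = 0.2629 m, θ = 136.2°: √(L² − r² sin²θ) = 0.25909 m.
v = −0.0644·105.9·0.69214·[1 + 0.0644·-0.72176/0.25909] = -3.8725 m/s.
|v| = 3.8725 m/s.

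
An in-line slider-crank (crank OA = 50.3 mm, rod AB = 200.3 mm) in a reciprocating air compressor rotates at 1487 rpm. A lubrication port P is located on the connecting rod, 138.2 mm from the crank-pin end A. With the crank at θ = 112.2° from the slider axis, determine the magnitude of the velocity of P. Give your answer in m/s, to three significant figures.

6.83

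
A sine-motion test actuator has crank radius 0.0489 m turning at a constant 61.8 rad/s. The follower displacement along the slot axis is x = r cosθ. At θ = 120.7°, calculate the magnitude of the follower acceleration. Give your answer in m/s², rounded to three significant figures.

95.3

ω = 61.8 rad/s
x = r cosθ ⇒ ẍ = −rω² cosθ (ω constant).
|a| = rω²|cosθ| = 0.0489·(61.8)²·|cos 120.7°| = 95.349 m/s².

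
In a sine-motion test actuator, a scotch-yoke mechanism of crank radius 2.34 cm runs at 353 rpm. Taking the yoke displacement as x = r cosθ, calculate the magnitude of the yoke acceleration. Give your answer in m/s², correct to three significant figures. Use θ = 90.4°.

ω = 36.97 rad/s (from 353 rpm).
x = r cosθ ⇒ ẍ = −rω² cosθ (ω constant).
|a| = rω²|cosθ| = 0.0234·(36.97)²·|cos 90.4°| = 0.22323 m/s².

0.223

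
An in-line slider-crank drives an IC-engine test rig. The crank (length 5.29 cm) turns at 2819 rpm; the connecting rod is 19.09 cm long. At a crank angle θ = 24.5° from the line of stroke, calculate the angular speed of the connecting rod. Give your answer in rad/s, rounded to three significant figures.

ω = 295.2 rad/s (converted from 2819 rpm).
The rod makes angle φ with the slider axis where L sinφ = r sinθ; differentiating, L cosφ·φ̇ = r ω cosθ.
L cosφ = √(L² − r² sin²θ) = 0.18964 m.
|ω_rod| = r ω |cosθ| / √(L² − r² sin²θ) = 0.0529·295.2·0.90996/0.18964 = 74.935 rad/s.

74.9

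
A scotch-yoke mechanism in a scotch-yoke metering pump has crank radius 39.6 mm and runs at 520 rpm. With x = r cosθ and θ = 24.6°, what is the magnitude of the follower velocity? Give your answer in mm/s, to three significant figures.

ω = 54.45 rad/s (from 520 rpm).
x = r cosθ ⇒ ẋ = −rω sinθ.
|v| = rω|sinθ| = 0.0396·54.45·|sin 24.6°| = 0.89766 m/s = 897.66 mm/s.

898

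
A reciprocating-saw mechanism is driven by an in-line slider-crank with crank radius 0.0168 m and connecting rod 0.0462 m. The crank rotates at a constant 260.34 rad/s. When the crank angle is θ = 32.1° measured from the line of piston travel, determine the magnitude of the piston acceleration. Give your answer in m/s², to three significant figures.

1160

ω = 260.3 rad/s
x(θ) = r cosθ + √(L² − r² sin²θ); with ω constant, a = ω²·d²x/dθ².
d²x/dθ² = −r cosθ − r²(cos2θ)/√u − r⁴ sin²2θ/(4u^{3/2}),  u = L² − r² sin²θ = 0.00205474 m².
Substituting r = 0.0168 m, L = 0.0462 m, θ = 32.1°: d²x/dθ² = -0.017115 m.
a = ω²·d²x/dθ² = (260.3)²·(-0.017115) = -1160 m/s²;  |a| = 1160 m/s².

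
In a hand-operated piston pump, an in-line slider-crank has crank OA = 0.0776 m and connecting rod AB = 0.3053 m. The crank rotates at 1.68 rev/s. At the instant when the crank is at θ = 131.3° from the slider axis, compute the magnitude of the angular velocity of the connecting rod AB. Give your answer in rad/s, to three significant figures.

ω = 10.56 rad/s (converted from 1.68 rev/s).
The rod makes angle φ with the slider axis where L sinφ = r sinθ; differentiating, L cosφ·φ̇ = r ω cosθ.
L cosφ = √(L² − r² sin²θ) = 0.29968 m.
|ω_rod| = r ω |cosθ| / √(L² − r² sin²θ) = 0.0776·10.56·0.66000/0.29968 = 1.804 rad/s.

1.80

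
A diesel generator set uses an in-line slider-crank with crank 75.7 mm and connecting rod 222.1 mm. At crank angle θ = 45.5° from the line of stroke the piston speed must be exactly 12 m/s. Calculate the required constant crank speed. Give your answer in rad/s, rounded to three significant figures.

178

For an in-line slider-crank, |v_piston| = rω|sinθ|·[1 + r cosθ/√(L² − r² sin²θ)].
With r = 0.0757 m, L = 0.2221 m, θ = 45.5°: the bracketed kinematic factor |dx/dθ| = 0.067291 m.
ω = v/|dx/dθ| = 12/0.067291 = 178.33 rad/s.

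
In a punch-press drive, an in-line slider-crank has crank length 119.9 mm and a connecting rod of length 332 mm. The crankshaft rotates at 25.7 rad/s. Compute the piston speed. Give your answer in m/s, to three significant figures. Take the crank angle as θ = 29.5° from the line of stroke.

2.00

ω = 25.7 rad/s
For an in-line slider-crank, x = r cosθ + √(L² − r² sin²θ), so v = −rω sinθ·[1 + r cosθ/√(L² − r² sin²θ)].
With r = 0.1199 m, L = 0.332 m, θ = 29.5°: √(L² − r² sin²θ) = 0.32671 m.
v = −0.1199·25.7·0.49242·[1 + 0.1199·0.87036/0.32671] = -2.002 m/s.
|v| = 2.002 m/s.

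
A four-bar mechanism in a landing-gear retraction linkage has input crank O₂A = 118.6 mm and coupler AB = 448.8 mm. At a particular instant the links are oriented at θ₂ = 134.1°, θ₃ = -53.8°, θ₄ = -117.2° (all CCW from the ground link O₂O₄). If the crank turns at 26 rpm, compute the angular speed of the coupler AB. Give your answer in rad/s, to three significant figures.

ω₂ = 2.723 rad/s (from 26 rpm).
Differentiating the loop-closure r₂e^{iθ₂}+r₃e^{iθ₃}=r₁+r₄e^{iθ₄} gives r₂ω₂e^{iθ₂}+r₃ω₃e^{iθ₃}=r₄ω₄e^{iθ₄}.
Eliminating the other unknown: ω₃ = r₂ω₂ sin(θ₄−θ₂) / [r₃ sin(θ₃−θ₄)].
Numerator sine = +0.94721; denominator sine = +0.89415.
Result = 0.1186·2.723·(+0.94721) / (0.4488·(+0.89415)) = +0.7622 rad/s; magnitude 0.7622 rad/s.

0.762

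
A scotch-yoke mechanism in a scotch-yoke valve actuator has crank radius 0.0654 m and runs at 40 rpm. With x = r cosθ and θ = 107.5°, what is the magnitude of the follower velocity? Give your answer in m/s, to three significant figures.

0.261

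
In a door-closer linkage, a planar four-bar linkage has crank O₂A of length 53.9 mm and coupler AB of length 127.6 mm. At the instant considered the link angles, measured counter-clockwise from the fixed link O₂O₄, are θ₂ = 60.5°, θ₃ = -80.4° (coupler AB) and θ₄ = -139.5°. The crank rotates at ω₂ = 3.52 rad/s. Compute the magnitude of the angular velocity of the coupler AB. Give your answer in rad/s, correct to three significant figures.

0.593

ω₂ = 3.52 rad/s
Differentiating the loop-closure r₂e^{iθ₂}+r₃e^{iθ₃}=r₁+r₄e^{iθ₄} gives r₂ω₂e^{iθ₂}+r₃ω₃e^{iθ₃}=r₄ω₄e^{iθ₄}.
Eliminating the other unknown: ω₃ = r₂ω₂ sin(θ₄−θ₂) / [r₃ sin(θ₃−θ₄)].
Numerator sine = +0.34202; denominator sine = +0.85806.
Result = 0.0539·3.52·(+0.34202) / (0.1276·(+0.85806)) = +0.59267 rad/s; magnitude 0.59267 rad/s.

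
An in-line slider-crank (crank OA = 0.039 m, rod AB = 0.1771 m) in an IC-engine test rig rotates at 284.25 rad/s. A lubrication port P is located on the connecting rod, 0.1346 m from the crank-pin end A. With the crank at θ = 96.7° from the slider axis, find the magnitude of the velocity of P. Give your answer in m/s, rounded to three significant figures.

ω = 284.2 rad/s.  Crank-pin speed |V_A| = rω = 11.086 m/s, perpendicular to OA.
Rod angle: sinφ = −(r/L) sinθ ⇒ φ = -12.633°; ω_rod = −rω cosθ/√(L²−r²sin²θ) = +7.4843 rad/s.
V_P = V_A + ω_rod × AP, with AP = 0.1346 m along the rod.
Components: V_Px = −rω sinθ − a·ω_rod·sinφ = -10.79 m/s;  V_Py = rω cosθ + a·ω_rod·cosφ = -0.31038 m/s.
|V_P| = √(V_Px² + V_Py²) = 10.794 m/s.

10.8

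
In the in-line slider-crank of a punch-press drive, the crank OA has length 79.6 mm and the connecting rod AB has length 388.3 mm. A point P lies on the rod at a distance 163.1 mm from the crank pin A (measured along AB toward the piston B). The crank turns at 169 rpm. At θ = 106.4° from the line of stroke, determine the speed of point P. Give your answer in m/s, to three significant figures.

1.34

ω = 17.7 rad/s.  Crank-pin speed |V_A| = rω = 1.4087 m/s, perpendicular to OA.
Rod angle: sinφ = −(r/L) sinθ ⇒ φ = -11.341°; ω_rod = −rω cosθ/√(L²−r²sin²θ) = +1.0447 rad/s.
V_P = V_A + ω_rod × AP, with AP = 0.1631 m along the rod.
Components: V_Px = −rω sinθ − a·ω_rod·sinφ = -1.3179 m/s;  V_Py = rω cosθ + a·ω_rod·cosφ = -0.23068 m/s.
|V_P| = √(V_Px² + V_Py²) = 1.3379 m/s.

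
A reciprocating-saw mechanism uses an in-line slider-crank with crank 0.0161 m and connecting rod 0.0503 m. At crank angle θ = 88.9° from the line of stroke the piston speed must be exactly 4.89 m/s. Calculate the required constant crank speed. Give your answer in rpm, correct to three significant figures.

For an in-line slider-crank, |v_piston| = rω|sinθ|·[1 + r cosθ/√(L² − r² sin²θ)].
With r = 0.0161 m, L = 0.0503 m, θ = 88.9°: the bracketed kinematic factor |dx/dθ| = 0.016201 m.
ω = v/|dx/dθ| = 4.89/0.016201 = 301.83 rad/s.
N = 60ω/(2π) = 2882.2 rpm.

2880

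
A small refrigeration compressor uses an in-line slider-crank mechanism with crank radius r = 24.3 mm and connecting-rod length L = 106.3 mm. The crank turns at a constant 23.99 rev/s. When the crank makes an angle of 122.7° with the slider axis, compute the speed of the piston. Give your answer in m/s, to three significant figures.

ω = 2π·24 = 150.7 rad/s
For an in-line slider-crank, x = r cosθ + √(L² − r² sin²θ), so v = −rω sinθ·[1 + r cosθ/√(L² − r² sin²θ)].
With r = 0.0243 m, L = 0.1063 m, θ = 122.7°: √(L² − r² sin²θ) = 0.10431 m.
v = −0.0243·150.7·0.84151·[1 + 0.0243·-0.54024/0.10431] = -2.6944 m/s.
|v| = 2.6944 m/s.

2.69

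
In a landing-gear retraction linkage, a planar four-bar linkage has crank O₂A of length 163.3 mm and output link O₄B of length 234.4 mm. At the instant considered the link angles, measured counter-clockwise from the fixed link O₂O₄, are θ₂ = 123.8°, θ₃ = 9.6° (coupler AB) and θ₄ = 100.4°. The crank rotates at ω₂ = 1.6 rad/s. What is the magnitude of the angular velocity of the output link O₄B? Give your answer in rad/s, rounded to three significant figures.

1.02

ω₂ = 1.6 rad/s
Differentiating the loop-closure r₂e^{iθ₂}+r₃e^{iθ₃}=r₁+r₄e^{iθ₄} gives r₂ω₂e^{iθ₂}+r₃ω₃e^{iθ₃}=r₄ω₄e^{iθ₄}.
Eliminating the other unknown: ω₄ = r₂ω₂ sin(θ₂−θ₃) / [r₄ sin(θ₄−θ₃)].
Numerator sine = +0.91212; denominator sine = +0.99990.
Result = 0.1633·1.6·(+0.91212) / (0.2344·(+0.99990)) = +1.0168 rad/s; magnitude 1.0168 rad/s.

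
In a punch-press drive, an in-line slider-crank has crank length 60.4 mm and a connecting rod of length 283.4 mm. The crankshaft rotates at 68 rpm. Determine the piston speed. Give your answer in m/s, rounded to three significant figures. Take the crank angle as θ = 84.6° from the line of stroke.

0.437

ω = 2π·68/60 = 7.121 rad/s
For an in-line slider-crank, x = r cosθ + √(L² − r² sin²θ), so v = −rω sinθ·[1 + r cosθ/√(L² − r² sin²θ)].
With r = 0.0604 m, L = 0.2834 m, θ = 84.6°: √(L² − r² sin²θ) = 0.27695 m.
v = −0.0604·7.121·0.99556·[1 + 0.0604·0.09411/0.27695] = -0.43698 m/s.
|v| = 0.43698 m/s.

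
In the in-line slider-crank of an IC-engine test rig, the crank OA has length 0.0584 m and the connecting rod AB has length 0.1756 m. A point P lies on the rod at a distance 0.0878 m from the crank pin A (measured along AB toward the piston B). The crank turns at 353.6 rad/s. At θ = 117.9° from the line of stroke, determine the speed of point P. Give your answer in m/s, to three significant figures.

ω = 353.6 rad/s.  Crank-pin speed |V_A| = rω = 20.65 m/s, perpendicular to OA.
Rod angle: sinφ = −(r/L) sinθ ⇒ φ = -17.093°; ω_rod = −rω cosθ/√(L²−r²sin²θ) = +57.571 rad/s.
V_P = V_A + ω_rod × AP, with AP = 0.0878 m along the rod.
Components: V_Px = −rω sinθ − a·ω_rod·sinφ = -16.764 m/s;  V_Py = rω cosθ + a·ω_rod·cosφ = -4.8314 m/s.
|V_P| = √(V_Px² + V_Py²) = 17.447 m/s.

17.4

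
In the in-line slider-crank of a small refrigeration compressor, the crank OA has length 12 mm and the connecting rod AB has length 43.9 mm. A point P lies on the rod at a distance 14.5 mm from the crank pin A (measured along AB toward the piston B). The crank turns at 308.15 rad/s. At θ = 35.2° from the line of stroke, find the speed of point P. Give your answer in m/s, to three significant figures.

ω = 308.1 rad/s.  Crank-pin speed |V_A| = rω = 3.6978 m/s, perpendicular to OA.
Rod angle: sinφ = −(r/L) sinθ ⇒ φ = -9.066°; ω_rod = −rω cosθ/√(L²−r²sin²θ) = -69.701 rad/s.
V_P = V_A + ω_rod × AP, with AP = 0.0145 m along the rod.
Components: V_Px = −rω sinθ − a·ω_rod·sinφ = -2.2908 m/s;  V_Py = rω cosθ + a·ω_rod·cosφ = +2.0236 m/s.
|V_P| = √(V_Px² + V_Py²) = 3.0566 m/s.

3.06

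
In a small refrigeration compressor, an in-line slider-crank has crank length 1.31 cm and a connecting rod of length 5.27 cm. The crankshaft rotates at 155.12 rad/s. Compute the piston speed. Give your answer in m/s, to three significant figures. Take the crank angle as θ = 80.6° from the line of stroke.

ω = 155.1 rad/s
For an in-line slider-crank, x = r cosθ + √(L² − r² sin²θ), so v = −rω sinθ·[1 + r cosθ/√(L² − r² sin²θ)].
With r = 0.0131 m, L = 0.0527 m, θ = 80.6°: √(L² − r² sin²θ) = 0.051091 m.
v = −0.0131·155.1·0.98657·[1 + 0.0131·0.16333/0.051091] = -2.0887 m/s.
|v| = 2.0887 m/s.

2.09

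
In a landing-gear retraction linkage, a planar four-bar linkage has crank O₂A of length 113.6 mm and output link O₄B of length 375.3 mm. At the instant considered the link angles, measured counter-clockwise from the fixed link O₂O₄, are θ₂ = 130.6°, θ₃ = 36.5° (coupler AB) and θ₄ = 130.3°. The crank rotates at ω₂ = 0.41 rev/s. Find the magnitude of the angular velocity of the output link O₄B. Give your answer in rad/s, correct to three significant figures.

ω₂ = 2.576 rad/s (from 0.41 rev/s).
Differentiating the loop-closure r₂e^{iθ₂}+r₃e^{iθ₃}=r₁+r₄e^{iθ₄} gives r₂ω₂e^{iθ₂}+r₃ω₃e^{iθ₃}=r₄ω₄e^{iθ₄}.
Eliminating the other unknown: ω₄ = r₂ω₂ sin(θ₂−θ₃) / [r₄ sin(θ₄−θ₃)].
Numerator sine = +0.99744; denominator sine = +0.99780.
Result = 0.1136·2.576·(+0.99744) / (0.3753·(+0.99780)) = +0.77948 rad/s; magnitude 0.77948 rad/s.

0.779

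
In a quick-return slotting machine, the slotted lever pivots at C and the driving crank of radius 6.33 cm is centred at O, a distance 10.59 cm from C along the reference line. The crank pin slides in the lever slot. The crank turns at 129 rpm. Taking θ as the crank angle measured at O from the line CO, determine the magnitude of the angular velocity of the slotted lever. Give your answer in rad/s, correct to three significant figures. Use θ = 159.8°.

ω = 13.51 rad/s (from 129 rpm).
Crank pin A relative to C: A = (d + r cosθ, r sinθ); lever angle φ = atan2(r sinθ, d + r cosθ).
Differentiating tanφ: φ̇ = rω(d cosθ + r)/(d² + r² + 2dr cosθ).
d² + r² + 2dr cosθ = |CA|² = 0.00263938 m²;  d cosθ + r = -0.036086 m.
|ω_lever| = |0.0633·13.51·-0.036086| / 0.00263938 = 11.691 rad/s.

11.7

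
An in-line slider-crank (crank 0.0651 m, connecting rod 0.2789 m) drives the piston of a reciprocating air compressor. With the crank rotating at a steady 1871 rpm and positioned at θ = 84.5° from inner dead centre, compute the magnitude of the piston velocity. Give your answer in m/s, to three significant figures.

ω = 2π·1871/60 = 195.9 rad/s
For an in-line slider-crank, x = r cosθ + √(L² − r² sin²θ), so v = −rω sinθ·[1 + r cosθ/√(L² − r² sin²θ)].
With r = 0.0651 m, L = 0.2789 m, θ = 84.5°: √(L² − r² sin²θ) = 0.27127 m.
v = −0.0651·195.9·0.99540·[1 + 0.0651·0.09585/0.27127] = -12.988 m/s.
|v| = 12.988 m/s.

13.0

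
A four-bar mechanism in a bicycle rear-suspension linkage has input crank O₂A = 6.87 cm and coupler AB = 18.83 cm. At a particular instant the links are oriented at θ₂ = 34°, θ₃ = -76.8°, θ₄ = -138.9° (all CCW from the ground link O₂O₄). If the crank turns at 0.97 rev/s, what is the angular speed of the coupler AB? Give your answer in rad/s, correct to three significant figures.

ω₂ = 6.095 rad/s (from 0.97 rev/s).
Differentiating the loop-closure r₂e^{iθ₂}+r₃e^{iθ₃}=r₁+r₄e^{iθ₄} gives r₂ω₂e^{iθ₂}+r₃ω₃e^{iθ₃}=r₄ω₄e^{iθ₄}.
Eliminating the other unknown: ω₃ = r₂ω₂ sin(θ₄−θ₂) / [r₃ sin(θ₃−θ₄)].
Numerator sine = -0.12360; denominator sine = +0.88377.
Result = 0.0687·6.095·(-0.12360) / (0.1883·(+0.88377)) = -0.31099 rad/s; magnitude 0.31099 rad/s.

0.311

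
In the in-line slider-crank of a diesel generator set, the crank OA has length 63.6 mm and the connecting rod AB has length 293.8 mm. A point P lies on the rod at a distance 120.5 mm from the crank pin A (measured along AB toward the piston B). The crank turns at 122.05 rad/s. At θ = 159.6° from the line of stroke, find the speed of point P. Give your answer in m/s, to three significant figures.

4.96

ω = 122 rad/s.  Crank-pin speed |V_A| = rω = 7.7624 m/s, perpendicular to OA.
Rod angle: sinφ = −(r/L) sinθ ⇒ φ = -4.327°; ω_rod = −rω cosθ/√(L²−r²sin²θ) = +24.834 rad/s.
V_P = V_A + ω_rod × AP, with AP = 0.1205 m along the rod.
Components: V_Px = −rω sinθ − a·ω_rod·sinφ = -2.4799 m/s;  V_Py = rω cosθ + a·ω_rod·cosφ = -4.2915 m/s.
|V_P| = √(V_Px² + V_Py²) = 4.9565 m/s.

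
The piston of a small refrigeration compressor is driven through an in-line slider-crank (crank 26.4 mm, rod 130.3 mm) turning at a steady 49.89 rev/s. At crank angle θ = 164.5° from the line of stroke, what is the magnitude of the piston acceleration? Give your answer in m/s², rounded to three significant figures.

ω = 2π·49.9 = 313.5 rad/s
x(θ) = r cosθ + √(L² − r² sin²θ); with ω constant, a = ω²·d²x/dθ².
d²x/dθ² = −r cosθ − r²(cos2θ)/√u − r⁴ sin²2θ/(4u^{3/2}),  u = L² − r² sin²θ = 0.0169283 m².
Substituting r = 0.0264 m, L = 0.1303 m, θ = 164.5°: d²x/dθ² = +0.020834 m.
a = ω²·d²x/dθ² = (313.5)²·(+0.020834) = +2047.2 m/s²;  |a| = 2047.2 m/s².

2050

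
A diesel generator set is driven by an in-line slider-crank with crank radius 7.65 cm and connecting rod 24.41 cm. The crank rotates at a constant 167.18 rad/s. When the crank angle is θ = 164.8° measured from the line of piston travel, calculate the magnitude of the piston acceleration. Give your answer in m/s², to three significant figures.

ω = 167.2 rad/s
x(θ) = r cosθ + √(L² − r² sin²θ); with ω constant, a = ω²·d²x/dθ².
d²x/dθ² = −r cosθ − r²(cos2θ)/√u − r⁴ sin²2θ/(4u^{3/2}),  u = L² − r² sin²θ = 0.0591825 m².
Substituting r = 0.0765 m, L = 0.2441 m, θ = 164.8°: d²x/dθ² = +0.052923 m.
a = ω²·d²x/dθ² = (167.2)²·(+0.052923) = +1479.1 m/s²;  |a| = 1479.1 m/s².

1480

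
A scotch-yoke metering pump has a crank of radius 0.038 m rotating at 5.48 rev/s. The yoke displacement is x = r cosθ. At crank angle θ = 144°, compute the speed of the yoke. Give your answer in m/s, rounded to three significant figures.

ω = 34.43 rad/s (from 5.48 rev/s).
x = r cosθ ⇒ ẋ = −rω sinθ.
|v| = rω|sinθ| = 0.038·34.43·|sin 144°| = 0.76906 m/s.

0.769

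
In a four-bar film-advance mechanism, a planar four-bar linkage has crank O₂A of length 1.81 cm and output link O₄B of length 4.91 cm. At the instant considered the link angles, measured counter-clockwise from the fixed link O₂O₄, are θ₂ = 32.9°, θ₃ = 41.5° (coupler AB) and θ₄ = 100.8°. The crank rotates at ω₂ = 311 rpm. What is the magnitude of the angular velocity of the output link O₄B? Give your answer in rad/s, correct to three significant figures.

ω₂ = 32.57 rad/s (from 311 rpm).
Differentiating the loop-closure r₂e^{iθ₂}+r₃e^{iθ₃}=r₁+r₄e^{iθ₄} gives r₂ω₂e^{iθ₂}+r₃ω₃e^{iθ₃}=r₄ω₄e^{iθ₄}.
Eliminating the other unknown: ω₄ = r₂ω₂ sin(θ₂−θ₃) / [r₄ sin(θ₄−θ₃)].
Numerator sine = -0.14954; denominator sine = +0.85985.
Result = 0.0181·32.57·(-0.14954) / (0.0491·(+0.85985)) = -2.0879 rad/s; magnitude 2.0879 rad/s.

2.09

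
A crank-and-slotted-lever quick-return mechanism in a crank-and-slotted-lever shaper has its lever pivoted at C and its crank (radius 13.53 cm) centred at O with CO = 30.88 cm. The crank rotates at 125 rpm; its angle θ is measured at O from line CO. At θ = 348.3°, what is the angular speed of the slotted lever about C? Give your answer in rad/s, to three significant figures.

ω = 13.09 rad/s (from 125 rpm).
Crank pin A relative to C: A = (d + r cosθ, r sinθ); lever angle φ = atan2(r sinθ, d + r cosθ).
Differentiating tanφ: φ̇ = rω(d cosθ + r)/(d² + r² + 2dr cosθ).
d² + r² + 2dr cosθ = |CA|² = 0.195489 m²;  d cosθ + r = +0.43768 m.
|ω_lever| = |0.1353·13.09·+0.43768| / 0.195489 = 3.9653 rad/s.

3.97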